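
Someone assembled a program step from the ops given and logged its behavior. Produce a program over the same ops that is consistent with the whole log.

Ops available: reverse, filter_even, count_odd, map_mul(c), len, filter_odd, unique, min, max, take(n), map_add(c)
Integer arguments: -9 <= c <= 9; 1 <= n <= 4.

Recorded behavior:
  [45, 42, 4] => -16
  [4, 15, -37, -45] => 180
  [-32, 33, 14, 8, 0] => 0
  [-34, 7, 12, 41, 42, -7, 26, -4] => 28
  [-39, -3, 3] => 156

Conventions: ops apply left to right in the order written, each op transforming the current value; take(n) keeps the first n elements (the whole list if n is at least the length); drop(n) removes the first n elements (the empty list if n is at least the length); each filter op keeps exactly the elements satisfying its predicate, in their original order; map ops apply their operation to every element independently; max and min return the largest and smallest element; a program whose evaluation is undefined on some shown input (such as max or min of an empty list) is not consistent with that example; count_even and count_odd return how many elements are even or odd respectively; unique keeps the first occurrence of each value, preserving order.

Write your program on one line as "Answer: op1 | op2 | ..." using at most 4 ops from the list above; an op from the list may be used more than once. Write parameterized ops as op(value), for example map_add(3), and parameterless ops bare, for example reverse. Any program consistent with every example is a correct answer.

reverse | take(4) | map_mul(-4) | max

Check, running the answer program on each example:
  [45, 42, 4] -> [4, 42, 45] -> [4, 42, 45] -> [-16, -168, -180] -> -16
  [4, 15, -37, -45] -> [-45, -37, 15, 4] -> [-45, -37, 15, 4] -> [180, 148, -60, -16] -> 180
  [-32, 33, 14, 8, 0] -> [0, 8, 14, 33, -32] -> [0, 8, 14, 33] -> [0, -32, -56, -132] -> 0
  [-34, 7, 12, 41, 42, -7, 26, -4] -> [-4, 26, -7, 42, 41, 12, 7, -34] -> [-4, 26, -7, 42] -> [16, -104, 28, -168] -> 28
  [-39, -3, 3] -> [3, -3, -39] -> [3, -3, -39] -> [-12, 12, 156] -> 156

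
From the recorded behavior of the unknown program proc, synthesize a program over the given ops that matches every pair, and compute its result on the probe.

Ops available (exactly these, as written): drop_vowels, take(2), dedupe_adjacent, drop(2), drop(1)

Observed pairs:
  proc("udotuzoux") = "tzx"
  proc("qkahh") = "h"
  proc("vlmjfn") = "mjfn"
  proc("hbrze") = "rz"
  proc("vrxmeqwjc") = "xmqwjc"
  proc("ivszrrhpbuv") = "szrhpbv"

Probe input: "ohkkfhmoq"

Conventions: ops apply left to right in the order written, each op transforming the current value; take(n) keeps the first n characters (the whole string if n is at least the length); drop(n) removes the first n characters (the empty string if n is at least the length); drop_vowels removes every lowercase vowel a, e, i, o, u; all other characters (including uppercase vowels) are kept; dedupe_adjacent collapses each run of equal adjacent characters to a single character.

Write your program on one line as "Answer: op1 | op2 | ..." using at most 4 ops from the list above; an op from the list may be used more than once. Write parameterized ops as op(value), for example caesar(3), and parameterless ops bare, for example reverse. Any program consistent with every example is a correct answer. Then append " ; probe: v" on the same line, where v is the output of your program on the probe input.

dedupe_adjacent | drop(2) | drop_vowels ; probe: "kfhmq"

Check, running the answer program on each example:
  "udotuzoux" -> "udotuzoux" -> "otuzoux" -> "tzx"
  "qkahh" -> "qkah" -> "ah" -> "h"
  "vlmjfn" -> "vlmjfn" -> "mjfn" -> "mjfn"
  "hbrze" -> "hbrze" -> "rze" -> "rz"
  "vrxmeqwjc" -> "vrxmeqwjc" -> "xmeqwjc" -> "xmqwjc"
  "ivszrrhpbuv" -> "ivszrhpbuv" -> "szrhpbuv" -> "szrhpbv"
  probe: "ohkkfhmoq" -> "ohkfhmoq" -> "kfhmoq" -> "kfhmq"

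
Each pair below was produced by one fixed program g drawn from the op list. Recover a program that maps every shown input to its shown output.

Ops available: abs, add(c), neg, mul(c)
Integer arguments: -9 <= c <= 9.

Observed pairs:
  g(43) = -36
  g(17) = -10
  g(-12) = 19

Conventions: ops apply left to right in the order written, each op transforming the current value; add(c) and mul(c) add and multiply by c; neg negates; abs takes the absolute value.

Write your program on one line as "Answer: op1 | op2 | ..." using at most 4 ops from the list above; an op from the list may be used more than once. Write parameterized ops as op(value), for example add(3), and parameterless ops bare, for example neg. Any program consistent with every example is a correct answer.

add(2) | neg | add(9)

Check, running the answer program on each example:
  43 -> 45 -> -45 -> -36
  17 -> 19 -> -19 -> -10
  -12 -> -10 -> 10 -> 19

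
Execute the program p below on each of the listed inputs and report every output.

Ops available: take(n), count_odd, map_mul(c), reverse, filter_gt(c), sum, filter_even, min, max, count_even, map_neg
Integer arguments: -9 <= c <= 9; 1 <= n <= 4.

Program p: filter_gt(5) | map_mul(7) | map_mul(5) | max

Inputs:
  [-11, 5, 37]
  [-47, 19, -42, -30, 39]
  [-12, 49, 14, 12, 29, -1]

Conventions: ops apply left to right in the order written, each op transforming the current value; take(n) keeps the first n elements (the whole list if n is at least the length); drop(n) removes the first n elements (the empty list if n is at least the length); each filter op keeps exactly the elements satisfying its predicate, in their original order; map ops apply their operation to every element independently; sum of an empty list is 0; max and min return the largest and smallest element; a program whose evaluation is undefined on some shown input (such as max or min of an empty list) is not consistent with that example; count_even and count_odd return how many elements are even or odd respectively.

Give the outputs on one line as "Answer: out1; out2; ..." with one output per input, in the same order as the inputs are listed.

Execution, op by op:
  [-11, 5, 37] -> [37] -> [259] -> [1295] -> 1295
  [-47, 19, -42, -30, 39] -> [19, 39] -> [133, 273] -> [665, 1365] -> 1365
  [-12, 49, 14, 12, 29, -1] -> [49, 14, 12, 29] -> [343, 98, 84, 203] -> [1715, 490, 420, 1015] -> 1715

1295; 1365; 1715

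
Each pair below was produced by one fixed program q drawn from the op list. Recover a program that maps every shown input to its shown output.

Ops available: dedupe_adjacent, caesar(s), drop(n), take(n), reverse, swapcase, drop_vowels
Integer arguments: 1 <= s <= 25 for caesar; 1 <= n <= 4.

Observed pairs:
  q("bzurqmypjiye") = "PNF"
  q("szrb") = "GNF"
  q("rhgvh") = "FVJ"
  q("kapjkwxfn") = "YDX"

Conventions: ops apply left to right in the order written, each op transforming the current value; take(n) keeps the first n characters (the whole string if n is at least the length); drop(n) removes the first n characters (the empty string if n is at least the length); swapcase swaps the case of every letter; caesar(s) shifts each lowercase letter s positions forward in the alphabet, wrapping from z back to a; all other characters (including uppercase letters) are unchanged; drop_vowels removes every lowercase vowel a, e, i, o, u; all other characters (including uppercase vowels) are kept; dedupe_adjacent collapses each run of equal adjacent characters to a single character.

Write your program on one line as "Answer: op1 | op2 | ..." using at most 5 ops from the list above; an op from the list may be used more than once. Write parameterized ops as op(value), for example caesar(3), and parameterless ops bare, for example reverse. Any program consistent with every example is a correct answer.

caesar(14) | drop_vowels | take(3) | swapcase

Check, running the answer program on each example:
  "bzurqmypjiye" -> "pnifeamdxwms" -> "pnfmdxwms" -> "pnf" -> "PNF"
  "szrb" -> "gnfp" -> "gnfp" -> "gnf" -> "GNF"
  "rhgvh" -> "fvujv" -> "fvjv" -> "fvj" -> "FVJ"
  "kapjkwxfn" -> "yodxykltb" -> "ydxykltb" -> "ydx" -> "YDX"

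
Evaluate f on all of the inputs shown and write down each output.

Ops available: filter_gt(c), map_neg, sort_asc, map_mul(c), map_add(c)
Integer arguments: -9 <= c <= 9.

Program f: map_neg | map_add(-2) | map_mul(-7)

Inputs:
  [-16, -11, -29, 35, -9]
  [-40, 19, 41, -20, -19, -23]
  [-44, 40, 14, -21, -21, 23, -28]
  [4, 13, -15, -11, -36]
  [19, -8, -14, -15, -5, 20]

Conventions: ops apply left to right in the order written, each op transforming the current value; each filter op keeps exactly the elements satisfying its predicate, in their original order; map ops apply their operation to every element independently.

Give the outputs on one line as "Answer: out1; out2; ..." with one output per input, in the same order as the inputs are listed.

Execution, op by op:
  [-16, -11, -29, 35, -9] -> [16, 11, 29, -35, 9] -> [14, 9, 27, -37, 7] -> [-98, -63, -189, 259, -49]
  [-40, 19, 41, -20, -19, -23] -> [40, -19, -41, 20, 19, 23] -> [38, -21, -43, 18, 17, 21] -> [-266, 147, 301, -126, -119, -147]
  [-44, 40, 14, -21, -21, 23, -28] -> [44, -40, -14, 21, 21, -23, 28] -> [42, -42, -16, 19, 19, -25, 26] -> [-294, 294, 112, -133, -133, 175, -182]
  [4, 13, -15, -11, -36] -> [-4, -13, 15, 11, 36] -> [-6, -15, 13, 9, 34] -> [42, 105, -91, -63, -238]
  [19, -8, -14, -15, -5, 20] -> [-19, 8, 14, 15, 5, -20] -> [-21, 6, 12, 13, 3, -22] -> [147, -42, -84, -91, -21, 154]

[-98, -63, -189, 259, -49]; [-266, 147, 301, -126, -119, -147]; [-294, 294, 112, -133, -133, 175, -182]; [42, 105, -91, -63, -238]; [147, -42, -84, -91, -21, 154]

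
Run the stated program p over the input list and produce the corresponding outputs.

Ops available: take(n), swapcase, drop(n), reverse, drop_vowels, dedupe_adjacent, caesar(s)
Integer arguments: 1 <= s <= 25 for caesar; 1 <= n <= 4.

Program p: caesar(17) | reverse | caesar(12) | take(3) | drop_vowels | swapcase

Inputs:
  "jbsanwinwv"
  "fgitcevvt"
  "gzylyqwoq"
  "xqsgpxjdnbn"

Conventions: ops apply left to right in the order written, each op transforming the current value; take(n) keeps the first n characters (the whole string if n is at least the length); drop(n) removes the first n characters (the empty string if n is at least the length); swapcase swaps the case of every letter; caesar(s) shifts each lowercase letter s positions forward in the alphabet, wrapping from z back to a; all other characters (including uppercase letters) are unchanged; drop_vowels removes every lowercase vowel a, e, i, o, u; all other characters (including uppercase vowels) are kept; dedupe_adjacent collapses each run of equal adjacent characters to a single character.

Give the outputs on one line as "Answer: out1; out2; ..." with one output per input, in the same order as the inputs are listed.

Execution, op by op:
  "jbsanwinwv" -> "asjrenzenm" -> "mneznerjsa" -> "yzqlzqdvem" -> "yzq" -> "yzq" -> "YZQ"
  "fgitcevvt" -> "wxzktvmmk" -> "kmmvtkzxw" -> "wyyhfwlji" -> "wyy" -> "wyy" -> "WYY"
  "gzylyqwoq" -> "xqpcphnfh" -> "hfnhpcpqx" -> "trztbobcj" -> "trz" -> "trz" -> "TRZ"
  "xqsgpxjdnbn" -> "ohjxgoauese" -> "eseuaogxjho" -> "qeqgmasjvta" -> "qeq" -> "qq" -> "QQ"

"YZQ"; "WYY"; "TRZ"; "QQ"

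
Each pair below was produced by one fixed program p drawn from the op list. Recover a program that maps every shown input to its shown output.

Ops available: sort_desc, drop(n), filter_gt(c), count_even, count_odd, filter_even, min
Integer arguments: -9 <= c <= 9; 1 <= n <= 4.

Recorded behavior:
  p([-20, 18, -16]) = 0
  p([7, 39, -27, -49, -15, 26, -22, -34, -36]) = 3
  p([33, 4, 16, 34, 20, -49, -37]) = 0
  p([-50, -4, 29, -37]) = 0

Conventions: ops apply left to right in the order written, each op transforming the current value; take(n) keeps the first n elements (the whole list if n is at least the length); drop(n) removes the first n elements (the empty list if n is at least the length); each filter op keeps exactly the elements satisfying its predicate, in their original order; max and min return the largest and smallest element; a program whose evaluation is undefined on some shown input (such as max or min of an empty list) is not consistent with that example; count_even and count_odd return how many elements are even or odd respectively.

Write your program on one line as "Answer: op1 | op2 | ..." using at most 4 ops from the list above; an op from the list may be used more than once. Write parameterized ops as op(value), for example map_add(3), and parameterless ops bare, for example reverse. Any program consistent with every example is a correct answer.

drop(2) | drop(4) | count_even

Check, running the answer program on each example:
  [-20, 18, -16] -> [-16] -> [] -> 0
  [7, 39, -27, -49, -15, 26, -22, -34, -36] -> [-27, -49, -15, 26, -22, -34, -36] -> [-22, -34, -36] -> 3
  [33, 4, 16, 34, 20, -49, -37] -> [16, 34, 20, -49, -37] -> [-37] -> 0
  [-50, -4, 29, -37] -> [29, -37] -> [] -> 0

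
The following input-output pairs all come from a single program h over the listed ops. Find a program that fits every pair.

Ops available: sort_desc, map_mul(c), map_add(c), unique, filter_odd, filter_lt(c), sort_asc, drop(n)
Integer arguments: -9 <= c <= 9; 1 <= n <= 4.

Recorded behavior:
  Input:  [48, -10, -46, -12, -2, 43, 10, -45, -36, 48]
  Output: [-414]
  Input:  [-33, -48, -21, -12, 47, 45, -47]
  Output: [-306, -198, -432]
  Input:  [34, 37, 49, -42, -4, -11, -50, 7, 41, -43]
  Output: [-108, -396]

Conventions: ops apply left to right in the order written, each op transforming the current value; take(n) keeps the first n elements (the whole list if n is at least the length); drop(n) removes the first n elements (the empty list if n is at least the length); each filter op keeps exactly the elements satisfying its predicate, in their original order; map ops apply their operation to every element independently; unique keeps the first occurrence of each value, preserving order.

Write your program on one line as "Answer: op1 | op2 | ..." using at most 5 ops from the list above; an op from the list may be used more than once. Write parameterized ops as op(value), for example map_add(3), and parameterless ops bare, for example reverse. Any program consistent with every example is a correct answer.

map_mul(9) | filter_odd | filter_lt(3) | map_add(-9)

Check, running the answer program on each example:
  [48, -10, -46, -12, -2, 43, 10, -45, -36, 48] -> [432, -90, -414, -108, -18, 387, 90, -405, -324, 432] -> [387, -405] -> [-405] -> [-414]
  [-33, -48, -21, -12, 47, 45, -47] -> [-297, -432, -189, -108, 423, 405, -423] -> [-297, -189, 423, 405, -423] -> [-297, -189, -423] -> [-306, -198, -432]
  [34, 37, 49, -42, -4, -11, -50, 7, 41, -43] -> [306, 333, 441, -378, -36, -99, -450, 63, 369, -387] -> [333, 441, -99, 63, 369, -387] -> [-99, -387] -> [-108, -396]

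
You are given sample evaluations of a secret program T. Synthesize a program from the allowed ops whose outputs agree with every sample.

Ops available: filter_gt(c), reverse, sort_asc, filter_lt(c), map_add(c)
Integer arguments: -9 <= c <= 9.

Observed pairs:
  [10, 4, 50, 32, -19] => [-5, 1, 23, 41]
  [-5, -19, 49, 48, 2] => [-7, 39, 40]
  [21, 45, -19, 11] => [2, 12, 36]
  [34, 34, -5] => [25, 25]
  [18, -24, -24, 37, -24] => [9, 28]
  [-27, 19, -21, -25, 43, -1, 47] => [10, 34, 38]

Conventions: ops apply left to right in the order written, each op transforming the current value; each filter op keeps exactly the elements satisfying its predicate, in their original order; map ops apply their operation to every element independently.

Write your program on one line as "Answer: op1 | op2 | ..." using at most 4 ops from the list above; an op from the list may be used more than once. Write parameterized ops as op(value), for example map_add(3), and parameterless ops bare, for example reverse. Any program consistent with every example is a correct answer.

map_add(-9) | filter_gt(-8) | sort_asc

Check, running the answer program on each example:
  [10, 4, 50, 32, -19] -> [1, -5, 41, 23, -28] -> [1, -5, 41, 23] -> [-5, 1, 23, 41]
  [-5, -19, 49, 48, 2] -> [-14, -28, 40, 39, -7] -> [40, 39, -7] -> [-7, 39, 40]
  [21, 45, -19, 11] -> [12, 36, -28, 2] -> [12, 36, 2] -> [2, 12, 36]
  [34, 34, -5] -> [25, 25, -14] -> [25, 25] -> [25, 25]
  [18, -24, -24, 37, -24] -> [9, -33, -33, 28, -33] -> [9, 28] -> [9, 28]
  [-27, 19, -21, -25, 43, -1, 47] -> [-36, 10, -30, -34, 34, -10, 38] -> [10, 34, 38] -> [10, 34, 38]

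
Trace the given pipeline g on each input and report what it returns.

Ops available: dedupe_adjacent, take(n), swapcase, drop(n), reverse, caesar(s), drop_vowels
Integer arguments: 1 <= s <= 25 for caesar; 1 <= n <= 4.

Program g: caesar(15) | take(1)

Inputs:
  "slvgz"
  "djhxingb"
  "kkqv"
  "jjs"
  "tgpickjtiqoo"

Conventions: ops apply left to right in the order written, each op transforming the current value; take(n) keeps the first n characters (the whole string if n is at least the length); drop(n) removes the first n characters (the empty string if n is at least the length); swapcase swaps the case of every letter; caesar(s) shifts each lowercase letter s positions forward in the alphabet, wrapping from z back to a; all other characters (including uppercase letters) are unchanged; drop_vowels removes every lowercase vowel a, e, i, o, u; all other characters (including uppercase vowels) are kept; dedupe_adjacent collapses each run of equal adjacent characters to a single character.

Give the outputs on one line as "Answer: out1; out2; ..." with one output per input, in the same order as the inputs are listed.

"h"; "s"; "z"; "y"; "i"

Execution, op by op:
  "slvgz" -> "hakvo" -> "h"
  "djhxingb" -> "sywmxcvq" -> "s"
  "kkqv" -> "zzfk" -> "z"
  "jjs" -> "yyh" -> "y"
  "tgpickjtiqoo" -> "ivexrzyixfdd" -> "i"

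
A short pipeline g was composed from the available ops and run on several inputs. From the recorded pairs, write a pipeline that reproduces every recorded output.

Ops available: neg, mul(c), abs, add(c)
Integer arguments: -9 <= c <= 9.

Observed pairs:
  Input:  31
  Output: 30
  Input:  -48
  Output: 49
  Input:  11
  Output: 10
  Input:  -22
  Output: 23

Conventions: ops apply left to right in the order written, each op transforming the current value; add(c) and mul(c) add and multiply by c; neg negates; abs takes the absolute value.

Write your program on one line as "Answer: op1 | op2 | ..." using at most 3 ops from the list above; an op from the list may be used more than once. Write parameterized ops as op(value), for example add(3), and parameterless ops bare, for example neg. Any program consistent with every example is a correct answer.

add(-7) | add(6) | abs

Check, running the answer program on each example:
  31 -> 24 -> 30 -> 30
  -48 -> -55 -> -49 -> 49
  11 -> 4 -> 10 -> 10
  -22 -> -29 -> -23 -> 23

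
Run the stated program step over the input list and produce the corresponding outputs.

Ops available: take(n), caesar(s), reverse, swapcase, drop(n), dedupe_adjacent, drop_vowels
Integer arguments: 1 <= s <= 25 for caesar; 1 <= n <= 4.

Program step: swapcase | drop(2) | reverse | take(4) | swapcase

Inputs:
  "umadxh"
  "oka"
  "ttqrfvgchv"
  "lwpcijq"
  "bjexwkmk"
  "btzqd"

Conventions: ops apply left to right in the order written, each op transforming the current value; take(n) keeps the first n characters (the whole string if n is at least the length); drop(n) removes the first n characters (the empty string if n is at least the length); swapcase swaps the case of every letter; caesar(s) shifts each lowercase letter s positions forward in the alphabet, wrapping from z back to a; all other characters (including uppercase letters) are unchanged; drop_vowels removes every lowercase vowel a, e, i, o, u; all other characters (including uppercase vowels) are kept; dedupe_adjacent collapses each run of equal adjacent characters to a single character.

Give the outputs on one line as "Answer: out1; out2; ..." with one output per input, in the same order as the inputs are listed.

Execution, op by op:
  "umadxh" -> "UMADXH" -> "ADXH" -> "HXDA" -> "HXDA" -> "hxda"
  "oka" -> "OKA" -> "A" -> "A" -> "A" -> "a"
  "ttqrfvgchv" -> "TTQRFVGCHV" -> "QRFVGCHV" -> "VHCGVFRQ" -> "VHCG" -> "vhcg"
  "lwpcijq" -> "LWPCIJQ" -> "PCIJQ" -> "QJICP" -> "QJIC" -> "qjic"
  "bjexwkmk" -> "BJEXWKMK" -> "EXWKMK" -> "KMKWXE" -> "KMKW" -> "kmkw"
  "btzqd" -> "BTZQD" -> "ZQD" -> "DQZ" -> "DQZ" -> "dqz"

"hxda"; "a"; "vhcg"; "qjic"; "kmkw"; "dqz"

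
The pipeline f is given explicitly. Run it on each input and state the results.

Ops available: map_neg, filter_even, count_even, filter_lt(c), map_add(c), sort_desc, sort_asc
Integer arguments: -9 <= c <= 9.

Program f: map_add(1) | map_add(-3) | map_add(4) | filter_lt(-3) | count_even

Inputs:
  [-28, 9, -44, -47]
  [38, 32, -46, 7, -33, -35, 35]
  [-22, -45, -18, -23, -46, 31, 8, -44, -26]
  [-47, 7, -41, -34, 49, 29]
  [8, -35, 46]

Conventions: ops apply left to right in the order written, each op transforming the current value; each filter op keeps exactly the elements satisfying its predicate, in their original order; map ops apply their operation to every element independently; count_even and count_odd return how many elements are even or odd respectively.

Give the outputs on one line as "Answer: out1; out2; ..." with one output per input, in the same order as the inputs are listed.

Execution, op by op:
  [-28, 9, -44, -47] -> [-27, 10, -43, -46] -> [-30, 7, -46, -49] -> [-26, 11, -42, -45] -> [-26, -42, -45] -> 2
  [38, 32, -46, 7, -33, -35, 35] -> [39, 33, -45, 8, -32, -34, 36] -> [36, 30, -48, 5, -35, -37, 33] -> [40, 34, -44, 9, -31, -33, 37] -> [-44, -31, -33] -> 1
  [-22, -45, -18, -23, -46, 31, 8, -44, -26] -> [-21, -44, -17, -22, -45, 32, 9, -43, -25] -> [-24, -47, -20, -25, -48, 29, 6, -46, -28] -> [-20, -43, -16, -21, -44, 33, 10, -42, -24] -> [-20, -43, -16, -21, -44, -42, -24] -> 5
  [-47, 7, -41, -34, 49, 29] -> [-46, 8, -40, -33, 50, 30] -> [-49, 5, -43, -36, 47, 27] -> [-45, 9, -39, -32, 51, 31] -> [-45, -39, -32] -> 1
  [8, -35, 46] -> [9, -34, 47] -> [6, -37, 44] -> [10, -33, 48] -> [-33] -> 0

2; 1; 5; 1; 0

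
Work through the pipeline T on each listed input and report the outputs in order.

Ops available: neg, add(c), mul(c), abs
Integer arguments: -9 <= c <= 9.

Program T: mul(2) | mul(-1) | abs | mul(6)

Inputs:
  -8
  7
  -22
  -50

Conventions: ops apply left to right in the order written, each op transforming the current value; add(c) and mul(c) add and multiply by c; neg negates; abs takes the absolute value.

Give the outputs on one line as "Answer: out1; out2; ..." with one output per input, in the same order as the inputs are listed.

Execution, op by op:
  -8 -> -16 -> 16 -> 16 -> 96
  7 -> 14 -> -14 -> 14 -> 84
  -22 -> -44 -> 44 -> 44 -> 264
  -50 -> -100 -> 100 -> 100 -> 600

96; 84; 264; 600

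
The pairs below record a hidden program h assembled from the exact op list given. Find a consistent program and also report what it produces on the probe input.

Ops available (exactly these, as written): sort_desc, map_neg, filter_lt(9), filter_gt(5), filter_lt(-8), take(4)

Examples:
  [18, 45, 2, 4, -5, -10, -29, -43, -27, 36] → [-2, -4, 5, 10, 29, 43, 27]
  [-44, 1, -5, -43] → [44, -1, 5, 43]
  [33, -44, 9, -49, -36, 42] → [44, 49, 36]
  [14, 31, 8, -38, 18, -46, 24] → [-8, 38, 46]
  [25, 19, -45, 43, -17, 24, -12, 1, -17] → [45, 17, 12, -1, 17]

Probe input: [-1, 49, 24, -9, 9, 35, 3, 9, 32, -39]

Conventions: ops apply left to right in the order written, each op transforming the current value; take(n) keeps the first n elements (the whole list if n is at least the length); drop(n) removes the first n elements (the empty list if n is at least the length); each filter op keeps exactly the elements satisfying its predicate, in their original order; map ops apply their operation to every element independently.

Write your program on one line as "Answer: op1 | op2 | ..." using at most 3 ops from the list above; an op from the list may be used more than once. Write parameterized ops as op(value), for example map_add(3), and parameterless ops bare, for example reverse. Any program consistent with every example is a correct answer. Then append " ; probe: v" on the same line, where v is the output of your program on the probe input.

filter_lt(9) | map_neg ; probe: [1, 9, -3, 39]

Check, running the answer program on each example:
  [18, 45, 2, 4, -5, -10, -29, -43, -27, 36] -> [2, 4, -5, -10, -29, -43, -27] -> [-2, -4, 5, 10, 29, 43, 27]
  [-44, 1, -5, -43] -> [-44, 1, -5, -43] -> [44, -1, 5, 43]
  [33, -44, 9, -49, -36, 42] -> [-44, -49, -36] -> [44, 49, 36]
  [14, 31, 8, -38, 18, -46, 24] -> [8, -38, -46] -> [-8, 38, 46]
  [25, 19, -45, 43, -17, 24, -12, 1, -17] -> [-45, -17, -12, 1, -17] -> [45, 17, 12, -1, 17]
  probe: [-1, 49, 24, -9, 9, 35, 3, 9, 32, -39] -> [-1, -9, 3, -39] -> [1, 9, -3, 39]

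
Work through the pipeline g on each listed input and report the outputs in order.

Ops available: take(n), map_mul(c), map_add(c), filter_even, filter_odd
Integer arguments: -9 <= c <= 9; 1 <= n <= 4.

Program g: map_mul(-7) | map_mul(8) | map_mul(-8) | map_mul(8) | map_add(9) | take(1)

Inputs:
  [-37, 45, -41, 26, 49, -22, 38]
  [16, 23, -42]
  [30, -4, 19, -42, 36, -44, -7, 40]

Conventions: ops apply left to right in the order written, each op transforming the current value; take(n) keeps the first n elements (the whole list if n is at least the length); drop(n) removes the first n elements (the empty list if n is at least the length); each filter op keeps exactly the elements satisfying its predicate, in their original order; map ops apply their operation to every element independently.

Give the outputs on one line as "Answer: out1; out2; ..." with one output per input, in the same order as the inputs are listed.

Execution, op by op:
  [-37, 45, -41, 26, 49, -22, 38] -> [259, -315, 287, -182, -343, 154, -266] -> [2072, -2520, 2296, -1456, -2744, 1232, -2128] -> [-16576, 20160, -18368, 11648, 21952, -9856, 17024] -> [-132608, 161280, -146944, 93184, 175616, -78848, 136192] -> [-132599, 161289, -146935, 93193, 175625, -78839, 136201] -> [-132599]
  [16, 23, -42] -> [-112, -161, 294] -> [-896, -1288, 2352] -> [7168, 10304, -18816] -> [57344, 82432, -150528] -> [57353, 82441, -150519] -> [57353]
  [30, -4, 19, -42, 36, -44, -7, 40] -> [-210, 28, -133, 294, -252, 308, 49, -280] -> [-1680, 224, -1064, 2352, -2016, 2464, 392, -2240] -> [13440, -1792, 8512, -18816, 16128, -19712, -3136, 17920] -> [107520, -14336, 68096, -150528, 129024, -157696, -25088, 143360] -> [107529, -14327, 68105, -150519, 129033, -157687, -25079, 143369] -> [107529]

[-132599]; [57353]; [107529]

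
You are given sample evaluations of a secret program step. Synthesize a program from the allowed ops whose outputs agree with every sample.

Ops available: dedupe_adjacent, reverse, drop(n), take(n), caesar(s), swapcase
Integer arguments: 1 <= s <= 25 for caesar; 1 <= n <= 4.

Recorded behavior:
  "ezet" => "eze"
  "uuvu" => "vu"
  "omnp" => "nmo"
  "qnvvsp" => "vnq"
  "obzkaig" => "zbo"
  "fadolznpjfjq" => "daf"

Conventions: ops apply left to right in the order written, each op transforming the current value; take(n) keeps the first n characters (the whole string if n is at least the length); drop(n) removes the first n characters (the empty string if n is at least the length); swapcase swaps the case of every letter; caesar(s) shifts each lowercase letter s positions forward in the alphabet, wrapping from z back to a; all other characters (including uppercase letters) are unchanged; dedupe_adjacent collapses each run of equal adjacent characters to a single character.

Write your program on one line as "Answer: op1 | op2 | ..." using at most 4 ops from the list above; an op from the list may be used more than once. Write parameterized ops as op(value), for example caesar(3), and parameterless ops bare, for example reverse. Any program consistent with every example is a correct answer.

take(3) | reverse | dedupe_adjacent

Check, running the answer program on each example:
  "ezet" -> "eze" -> "eze" -> "eze"
  "uuvu" -> "uuv" -> "vuu" -> "vu"
  "omnp" -> "omn" -> "nmo" -> "nmo"
  "qnvvsp" -> "qnv" -> "vnq" -> "vnq"
  "obzkaig" -> "obz" -> "zbo" -> "zbo"
  "fadolznpjfjq" -> "fad" -> "daf" -> "daf"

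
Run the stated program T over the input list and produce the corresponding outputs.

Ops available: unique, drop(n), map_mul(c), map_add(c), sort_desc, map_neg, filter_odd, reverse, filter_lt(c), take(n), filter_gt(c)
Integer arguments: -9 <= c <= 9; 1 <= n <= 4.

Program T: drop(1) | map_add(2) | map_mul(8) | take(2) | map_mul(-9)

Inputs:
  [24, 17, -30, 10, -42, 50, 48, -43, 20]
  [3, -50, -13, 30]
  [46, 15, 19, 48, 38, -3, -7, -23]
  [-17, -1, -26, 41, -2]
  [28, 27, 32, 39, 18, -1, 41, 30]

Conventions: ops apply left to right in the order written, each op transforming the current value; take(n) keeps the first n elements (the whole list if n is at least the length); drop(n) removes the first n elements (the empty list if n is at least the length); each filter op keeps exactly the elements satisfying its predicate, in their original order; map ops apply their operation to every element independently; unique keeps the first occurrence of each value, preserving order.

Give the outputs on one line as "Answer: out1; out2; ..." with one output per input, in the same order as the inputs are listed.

[-1368, 2016]; [3456, 792]; [-1224, -1512]; [-72, 1728]; [-2088, -2448]

Execution, op by op:
  [24, 17, -30, 10, -42, 50, 48, -43, 20] -> [17, -30, 10, -42, 50, 48, -43, 20] -> [19, -28, 12, -40, 52, 50, -41, 22] -> [152, -224, 96, -320, 416, 400, -328, 176] -> [152, -224] -> [-1368, 2016]
  [3, -50, -13, 30] -> [-50, -13, 30] -> [-48, -11, 32] -> [-384, -88, 256] -> [-384, -88] -> [3456, 792]
  [46, 15, 19, 48, 38, -3, -7, -23] -> [15, 19, 48, 38, -3, -7, -23] -> [17, 21, 50, 40, -1, -5, -21] -> [136, 168, 400, 320, -8, -40, -168] -> [136, 168] -> [-1224, -1512]
  [-17, -1, -26, 41, -2] -> [-1, -26, 41, -2] -> [1, -24, 43, 0] -> [8, -192, 344, 0] -> [8, -192] -> [-72, 1728]
  [28, 27, 32, 39, 18, -1, 41, 30] -> [27, 32, 39, 18, -1, 41, 30] -> [29, 34, 41, 20, 1, 43, 32] -> [232, 272, 328, 160, 8, 344, 256] -> [232, 272] -> [-2088, -2448]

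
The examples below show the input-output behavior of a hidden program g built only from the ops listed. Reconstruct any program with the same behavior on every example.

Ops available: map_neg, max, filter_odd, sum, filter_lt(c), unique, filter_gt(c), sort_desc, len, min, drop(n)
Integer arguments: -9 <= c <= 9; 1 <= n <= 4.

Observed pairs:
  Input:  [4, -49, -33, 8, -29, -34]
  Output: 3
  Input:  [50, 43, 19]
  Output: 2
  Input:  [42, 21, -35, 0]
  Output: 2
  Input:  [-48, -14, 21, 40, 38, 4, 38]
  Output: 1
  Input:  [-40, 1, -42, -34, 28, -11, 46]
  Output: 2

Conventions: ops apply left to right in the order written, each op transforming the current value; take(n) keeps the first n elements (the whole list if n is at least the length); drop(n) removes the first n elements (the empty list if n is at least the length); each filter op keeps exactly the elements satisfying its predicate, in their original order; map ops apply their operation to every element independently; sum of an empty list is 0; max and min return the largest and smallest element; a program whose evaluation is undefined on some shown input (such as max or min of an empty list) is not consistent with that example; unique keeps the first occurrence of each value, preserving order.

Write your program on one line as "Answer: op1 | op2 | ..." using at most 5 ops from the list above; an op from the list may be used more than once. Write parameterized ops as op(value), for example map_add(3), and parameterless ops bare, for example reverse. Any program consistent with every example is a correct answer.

unique | filter_odd | map_neg | len

Check, running the answer program on each example:
  [4, -49, -33, 8, -29, -34] -> [4, -49, -33, 8, -29, -34] -> [-49, -33, -29] -> [49, 33, 29] -> 3
  [50, 43, 19] -> [50, 43, 19] -> [43, 19] -> [-43, -19] -> 2
  [42, 21, -35, 0] -> [42, 21, -35, 0] -> [21, -35] -> [-21, 35] -> 2
  [-48, -14, 21, 40, 38, 4, 38] -> [-48, -14, 21, 40, 38, 4] -> [21] -> [-21] -> 1
  [-40, 1, -42, -34, 28, -11, 46] -> [-40, 1, -42, -34, 28, -11, 46] -> [1, -11] -> [-1, 11] -> 2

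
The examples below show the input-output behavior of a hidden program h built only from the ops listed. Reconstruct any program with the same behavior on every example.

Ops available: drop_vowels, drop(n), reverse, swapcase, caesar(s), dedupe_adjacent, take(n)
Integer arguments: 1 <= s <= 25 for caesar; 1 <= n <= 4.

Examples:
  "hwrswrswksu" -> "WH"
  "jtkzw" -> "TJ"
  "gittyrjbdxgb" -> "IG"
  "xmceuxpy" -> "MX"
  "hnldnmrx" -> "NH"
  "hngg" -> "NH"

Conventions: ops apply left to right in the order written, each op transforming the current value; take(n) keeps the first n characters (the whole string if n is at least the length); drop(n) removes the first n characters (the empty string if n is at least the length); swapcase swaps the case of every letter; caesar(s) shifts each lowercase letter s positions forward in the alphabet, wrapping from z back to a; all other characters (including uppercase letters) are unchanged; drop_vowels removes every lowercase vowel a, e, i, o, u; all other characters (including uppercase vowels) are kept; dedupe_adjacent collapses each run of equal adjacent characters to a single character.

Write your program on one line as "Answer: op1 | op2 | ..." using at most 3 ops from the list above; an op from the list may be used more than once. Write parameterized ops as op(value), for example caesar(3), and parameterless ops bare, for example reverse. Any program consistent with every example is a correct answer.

take(2) | swapcase | reverse

Check, running the answer program on each example:
  "hwrswrswksu" -> "hw" -> "HW" -> "WH"
  "jtkzw" -> "jt" -> "JT" -> "TJ"
  "gittyrjbdxgb" -> "gi" -> "GI" -> "IG"
  "xmceuxpy" -> "xm" -> "XM" -> "MX"
  "hnldnmrx" -> "hn" -> "HN" -> "NH"
  "hngg" -> "hn" -> "HN" -> "NH"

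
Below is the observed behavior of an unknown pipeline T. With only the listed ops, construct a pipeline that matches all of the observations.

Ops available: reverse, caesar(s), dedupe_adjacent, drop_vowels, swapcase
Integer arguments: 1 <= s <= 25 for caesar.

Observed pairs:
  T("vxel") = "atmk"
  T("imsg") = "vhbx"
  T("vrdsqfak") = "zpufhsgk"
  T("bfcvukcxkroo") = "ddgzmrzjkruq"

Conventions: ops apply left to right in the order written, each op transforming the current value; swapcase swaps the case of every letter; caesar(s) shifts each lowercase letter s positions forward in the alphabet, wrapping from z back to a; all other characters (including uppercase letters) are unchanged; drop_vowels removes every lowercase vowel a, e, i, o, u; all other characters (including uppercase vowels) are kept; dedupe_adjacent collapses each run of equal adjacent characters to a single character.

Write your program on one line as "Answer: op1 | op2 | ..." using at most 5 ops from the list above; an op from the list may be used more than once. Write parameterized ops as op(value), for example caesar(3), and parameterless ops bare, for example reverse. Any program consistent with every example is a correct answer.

caesar(9) | caesar(6) | swapcase | reverse | swapcase

Check, running the answer program on each example:
  "vxel" -> "egnu" -> "kmta" -> "KMTA" -> "ATMK" -> "atmk"
  "imsg" -> "rvbp" -> "xbhv" -> "XBHV" -> "VHBX" -> "vhbx"
  "vrdsqfak" -> "eambzojt" -> "kgshfupz" -> "KGSHFUPZ" -> "ZPUFHSGK" -> "zpufhsgk"
  "bfcvukcxkroo" -> "koledtlgtaxx" -> "qurkjzrmzgdd" -> "QURKJZRMZGDD" -> "DDGZMRZJKRUQ" -> "ddgzmrzjkruq"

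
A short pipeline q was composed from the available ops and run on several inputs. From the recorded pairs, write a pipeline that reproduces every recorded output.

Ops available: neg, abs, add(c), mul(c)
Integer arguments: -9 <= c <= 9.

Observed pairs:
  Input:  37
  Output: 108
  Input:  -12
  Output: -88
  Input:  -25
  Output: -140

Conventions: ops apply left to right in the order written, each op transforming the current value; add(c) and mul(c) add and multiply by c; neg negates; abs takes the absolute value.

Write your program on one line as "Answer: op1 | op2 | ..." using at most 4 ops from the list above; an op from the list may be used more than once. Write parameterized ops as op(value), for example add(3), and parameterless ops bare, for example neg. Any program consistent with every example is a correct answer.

add(-5) | add(-5) | neg | mul(-4)

Check, running the answer program on each example:
  37 -> 32 -> 27 -> -27 -> 108
  -12 -> -17 -> -22 -> 22 -> -88
  -25 -> -30 -> -35 -> 35 -> -140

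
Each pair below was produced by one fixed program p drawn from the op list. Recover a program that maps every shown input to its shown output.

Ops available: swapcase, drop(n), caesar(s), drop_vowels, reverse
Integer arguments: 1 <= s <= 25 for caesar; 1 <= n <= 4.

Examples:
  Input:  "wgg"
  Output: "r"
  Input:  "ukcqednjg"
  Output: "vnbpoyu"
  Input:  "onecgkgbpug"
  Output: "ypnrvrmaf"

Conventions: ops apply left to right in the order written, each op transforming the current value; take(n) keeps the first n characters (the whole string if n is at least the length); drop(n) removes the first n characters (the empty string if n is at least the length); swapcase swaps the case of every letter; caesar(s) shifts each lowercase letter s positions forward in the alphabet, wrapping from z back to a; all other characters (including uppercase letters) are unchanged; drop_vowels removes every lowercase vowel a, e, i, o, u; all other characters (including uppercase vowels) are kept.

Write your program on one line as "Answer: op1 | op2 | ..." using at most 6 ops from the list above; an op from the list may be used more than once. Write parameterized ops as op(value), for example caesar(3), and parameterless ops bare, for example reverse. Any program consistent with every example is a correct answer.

reverse | drop(1) | caesar(11) | reverse | drop(1)

Check, running the answer program on each example:
  "wgg" -> "ggw" -> "gw" -> "rh" -> "hr" -> "r"
  "ukcqednjg" -> "gjndeqcku" -> "jndeqcku" -> "uyopbnvf" -> "fvnbpoyu" -> "vnbpoyu"
  "onecgkgbpug" -> "gupbgkgceno" -> "upbgkgceno" -> "famrvrnpyz" -> "zypnrvrmaf" -> "ypnrvrmaf"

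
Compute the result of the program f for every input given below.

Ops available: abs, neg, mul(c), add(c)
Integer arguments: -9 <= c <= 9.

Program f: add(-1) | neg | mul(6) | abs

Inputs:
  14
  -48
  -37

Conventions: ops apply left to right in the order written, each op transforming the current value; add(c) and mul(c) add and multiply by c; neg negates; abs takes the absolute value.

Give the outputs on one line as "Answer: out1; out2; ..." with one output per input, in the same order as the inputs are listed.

78; 294; 228

Execution, op by op:
  14 -> 13 -> -13 -> -78 -> 78
  -48 -> -49 -> 49 -> 294 -> 294
  -37 -> -38 -> 38 -> 228 -> 228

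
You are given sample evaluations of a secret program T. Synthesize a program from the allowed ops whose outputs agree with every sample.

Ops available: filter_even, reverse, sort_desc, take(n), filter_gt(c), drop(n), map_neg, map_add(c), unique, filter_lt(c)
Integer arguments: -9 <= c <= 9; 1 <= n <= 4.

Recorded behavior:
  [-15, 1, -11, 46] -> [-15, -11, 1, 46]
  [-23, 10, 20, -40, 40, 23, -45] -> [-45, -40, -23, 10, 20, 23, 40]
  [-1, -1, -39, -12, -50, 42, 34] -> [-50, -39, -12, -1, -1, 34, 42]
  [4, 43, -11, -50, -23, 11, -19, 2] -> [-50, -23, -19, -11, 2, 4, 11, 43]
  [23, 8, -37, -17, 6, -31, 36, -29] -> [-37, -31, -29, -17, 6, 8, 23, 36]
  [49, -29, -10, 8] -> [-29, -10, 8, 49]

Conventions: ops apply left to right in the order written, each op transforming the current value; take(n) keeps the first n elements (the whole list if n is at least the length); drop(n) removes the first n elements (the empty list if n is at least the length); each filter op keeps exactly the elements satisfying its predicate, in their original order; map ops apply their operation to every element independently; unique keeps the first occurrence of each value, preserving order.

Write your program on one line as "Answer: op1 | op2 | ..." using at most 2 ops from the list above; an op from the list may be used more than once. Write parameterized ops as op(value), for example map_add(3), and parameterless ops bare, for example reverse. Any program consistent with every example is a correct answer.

sort_desc | reverse

Check, running the answer program on each example:
  [-15, 1, -11, 46] -> [46, 1, -11, -15] -> [-15, -11, 1, 46]
  [-23, 10, 20, -40, 40, 23, -45] -> [40, 23, 20, 10, -23, -40, -45] -> [-45, -40, -23, 10, 20, 23, 40]
  [-1, -1, -39, -12, -50, 42, 34] -> [42, 34, -1, -1, -12, -39, -50] -> [-50, -39, -12, -1, -1, 34, 42]
  [4, 43, -11, -50, -23, 11, -19, 2] -> [43, 11, 4, 2, -11, -19, -23, -50] -> [-50, -23, -19, -11, 2, 4, 11, 43]
  [23, 8, -37, -17, 6, -31, 36, -29] -> [36, 23, 8, 6, -17, -29, -31, -37] -> [-37, -31, -29, -17, 6, 8, 23, 36]
  [49, -29, -10, 8] -> [49, 8, -10, -29] -> [-29, -10, 8, 49]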